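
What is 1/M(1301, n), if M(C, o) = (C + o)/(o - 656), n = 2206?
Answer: 1550/3507 ≈ 0.44197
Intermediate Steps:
M(C, o) = (C + o)/(-656 + o)
1/M(1301, n) = 1/((1301 + 2206)/(-656 + 2206)) = 1/(3507/1550) = 1550/3507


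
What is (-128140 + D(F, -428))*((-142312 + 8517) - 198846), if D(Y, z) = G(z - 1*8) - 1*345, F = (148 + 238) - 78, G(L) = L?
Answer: 42884410361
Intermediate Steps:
F = 308 (F = 386 - 78 = 308)
D(Y, z) = -353 + z (D(Y, z) = (z - 1*8) - 1*345 = (z - 8) - 345 = (-8 + z) - 345 = -353 + z)
(-128140 + D(F, -428))*((-142312 + 8517) - 198846) = (-128140 + (-353 - 428))*((-142312 + 8517) - 198846) = (-128140 - 781)*(-133795 - 198846) = -128921*(-332641) = 42884410361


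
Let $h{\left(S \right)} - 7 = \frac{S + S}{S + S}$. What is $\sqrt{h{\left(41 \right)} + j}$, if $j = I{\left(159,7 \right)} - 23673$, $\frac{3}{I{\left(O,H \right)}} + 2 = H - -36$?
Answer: $\frac{i \sqrt{39780742}}{41} \approx 153.83 i$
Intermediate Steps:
$h{\left(S \right)} = 8$ ($h{\left(S \right)} = 7 + \frac{S + S}{S + S} = 7 + \frac{2 S}{2 S} = 7 + 2 S \frac{1}{2 S} = 7 + 1 = 8$)
$I{\left(O,H \right)} = \frac{3}{34 + H}$ ($I{\left(O,H \right)} = \frac{3}{-2 + \left(H - -36\right)} = \frac{3}{-2 + \left(H + 36\right)} = \frac{3}{-2 + \left(36 + H\right)} = \frac{3}{34 + H}$)
$j = - \frac{970590}{41}$ ($j = \frac{3}{34 + 7} - 23673 = \frac{3}{41} - 23673 = - \frac{970590}{41} \approx -23673.0$)
$\sqrt{h{\left(41 \right)} + j} = \sqrt{8 - \frac{970590}{41}} = \sqrt{- \frac{970262}{41}} = \frac{i \sqrt{39780742}}{41}$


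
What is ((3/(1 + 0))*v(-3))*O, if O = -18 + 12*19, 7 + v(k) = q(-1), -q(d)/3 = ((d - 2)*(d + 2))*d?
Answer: -10080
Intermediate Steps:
q(d) = -3*d*(-2 + d)*(2 + d) (q(d) = -3*(d - 2)*(d + 2)*d = -3*(-2 + d)*(2 + d)*d = -3*d*(-2 + d)*(2 + d))
v(k) = -16 (v(k) = -7 + 3*(-1)*(4 - 1*(-1)**2) = -7 + 3*(-1)*(4 - 1*1) = -7 + 3*(-1)*(4 - 1) = -7 + 3*(-1)*3 = -7 - 9 = -16)
O = 210 (O = -18 + 228 = 210)
((3/(1 + 0))*v(-3))*O = ((3/(1 + 0))*(-16))*210 = ((3/1)*(-16))*210 = ((1*3)*(-16))*210 = (3*(-16))*210 = -48*210 = -10080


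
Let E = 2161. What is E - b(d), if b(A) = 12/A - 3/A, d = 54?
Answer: 12965/6 ≈ 2160.8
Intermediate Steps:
b(A) = 9/A
E - b(d) = 2161 - 9/54 = 2161 - 1*1/6 = 2161 - 1/6 = 12965/6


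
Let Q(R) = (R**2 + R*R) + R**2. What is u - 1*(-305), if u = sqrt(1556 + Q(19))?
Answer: 305 + sqrt(2639) ≈ 356.37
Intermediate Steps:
Q(R) = 3*R**2 (Q(R) = (R**2 + R**2) + R**2 = 2*R**2 + R**2 = 3*R**2)
u = sqrt(2639) (u = sqrt(1556 + 3*19**2) = sqrt(1556 + 3*361) = sqrt(1556 + 1083) = sqrt(2639) ≈ 51.371)
u - 1*(-305) = sqrt(2639) - 1*(-305) = sqrt(2639) + 305 = 305 + sqrt(2639)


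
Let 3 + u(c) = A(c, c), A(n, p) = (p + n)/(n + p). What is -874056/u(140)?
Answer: 437028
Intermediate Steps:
A(n, p) = 1 (A(n, p) = (n + p)/(n + p) = 1)
u(c) = -2 (u(c) = -3 + 1 = -2)
-874056/u(140) = -874056/(-2) = -874056*(-½) = 437028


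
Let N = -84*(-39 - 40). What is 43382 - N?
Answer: 36746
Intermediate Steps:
N = 6636 (N = -84*(-79) = 6636)
43382 - N = 43382 - 1*6636 = 43382 - 6636 = 36746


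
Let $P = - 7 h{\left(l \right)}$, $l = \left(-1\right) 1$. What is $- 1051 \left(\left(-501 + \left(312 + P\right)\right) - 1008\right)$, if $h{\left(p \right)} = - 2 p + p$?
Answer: $1265404$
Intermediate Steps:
$l = -1$
$h{\left(p \right)} = - p$
$P = -7$ ($P = - 7 \left(\left(-1\right) \left(-1\right)\right) = \left(-7\right) 1 = -7$)
$- 1051 \left(\left(-501 + \left(312 + P\right)\right) - 1008\right) = - 1051 \left(\left(-501 + \left(312 - 7\right)\right) - 1008\right) = - 1051 \left(\left(-501 + 305\right) - 1008\right) = - 1051 \left(-196 - 1008\right) = \left(-1051\right) \left(-1204\right) = 1265404$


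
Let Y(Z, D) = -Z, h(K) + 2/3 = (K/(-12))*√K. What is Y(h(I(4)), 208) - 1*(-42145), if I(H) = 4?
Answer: 126439/3 ≈ 42146.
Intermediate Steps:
h(K) = -⅔ - K^(3/2)/12 (h(K) = -⅔ + (K/(-12))*√K = -⅔ + (K*(-1/12))*√K = -⅔ + (-K/12)*√K = -⅔ - K^(3/2)/12)
Y(h(I(4)), 208) - 1*(-42145) = -(-⅔ - 4^(3/2)/12) - 1*(-42145) = -(-⅔ - 1/12*8) + 42145 = -(-⅔ - ⅔) + 42145 = -1*(-4/3) + 42145 = 4/3 + 42145 = 126439/3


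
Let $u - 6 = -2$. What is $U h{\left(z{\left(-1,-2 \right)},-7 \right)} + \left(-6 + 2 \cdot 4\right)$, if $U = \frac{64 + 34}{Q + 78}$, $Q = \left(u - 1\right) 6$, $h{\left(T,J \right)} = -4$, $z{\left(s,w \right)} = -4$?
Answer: $- \frac{25}{12} \approx -2.0833$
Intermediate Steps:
$u = 4$ ($u = 6 - 2 = 4$)
$Q = 18$ ($Q = \left(4 - 1\right) 6 = 3 \cdot 6 = 18$)
$U = \frac{49}{48}$ ($U = \frac{64 + 34}{18 + 78} = \frac{98}{96} = 98 \cdot \frac{1}{96} = \frac{49}{48} \approx 1.0208$)
$U h{\left(z{\left(-1,-2 \right)},-7 \right)} + \left(-6 + 2 \cdot 4\right) = \frac{49}{48} \left(-4\right) + \left(-6 + 2 \cdot 4\right) = - \frac{49}{12} + \left(-6 + 8\right) = - \frac{49}{12} + 2 = - \frac{25}{12}$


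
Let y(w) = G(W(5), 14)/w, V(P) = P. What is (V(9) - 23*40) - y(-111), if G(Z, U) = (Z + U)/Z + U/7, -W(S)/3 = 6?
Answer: -910069/999 ≈ -910.98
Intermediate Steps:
W(S) = -18 (W(S) = -3*6 = -18)
G(Z, U) = U/7 + (U + Z)/Z (G(Z, U) = (U + Z)/Z + U*(1/7) = (U + Z)/Z + U/7 = U/7 + (U + Z)/Z)
y(w) = 20/(9*w) (y(w) = (1 + (1/7)*14 + 14/(-18))/w = (1 + 2 + 14*(-1/18))/w = (1 + 2 - 7/9)/w = 20/(9*w))
(V(9) - 23*40) - y(-111) = (9 - 23*40) - 20/(9*(-111)) = (9 - 920) - 20*(-1)/(9*111) = -911 - 1*(-20/999) = -911 + 20/999 = -910069/999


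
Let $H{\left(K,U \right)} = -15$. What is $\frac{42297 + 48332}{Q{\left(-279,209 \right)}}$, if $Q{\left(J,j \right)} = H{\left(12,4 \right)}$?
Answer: $- \frac{90629}{15} \approx -6041.9$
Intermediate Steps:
$Q{\left(J,j \right)} = -15$
$\frac{42297 + 48332}{Q{\left(-279,209 \right)}} = \frac{42297 + 48332}{-15} = 90629 \left(- \frac{1}{15}\right) = - \frac{90629}{15}$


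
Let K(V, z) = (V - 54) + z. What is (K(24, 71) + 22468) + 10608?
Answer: 33117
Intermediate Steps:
K(V, z) = -54 + V + z (K(V, z) = (-54 + V) + z = -54 + V + z)
(K(24, 71) + 22468) + 10608 = ((-54 + 24 + 71) + 22468) + 10608 = (41 + 22468) + 10608 = 22509 + 10608 = 33117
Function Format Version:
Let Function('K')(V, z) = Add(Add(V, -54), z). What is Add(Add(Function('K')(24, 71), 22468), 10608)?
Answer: 33117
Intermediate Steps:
Function('K')(V, z) = Add(-54, V, z) (Function('K')(V, z) = Add(Add(-54, V), z) = Add(-54, V, z))
Add(Add(Function('K')(24, 71), 22468), 10608) = Add(Add(Add(-54, 24, 71), 22468), 10608) = Add(Add(41, 22468), 10608) = Add(22509, 10608) = 33117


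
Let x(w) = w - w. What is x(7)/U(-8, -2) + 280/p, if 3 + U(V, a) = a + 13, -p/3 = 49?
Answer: -40/21 ≈ -1.9048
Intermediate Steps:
x(w) = 0
p = -147 (p = -3*49 = -147)
U(V, a) = 10 + a (U(V, a) = -3 + (a + 13) = -3 + (13 + a) = 10 + a)
x(7)/U(-8, -2) + 280/p = 0/(10 - 2) + 280/(-147) = 0/8 + 280*(-1/147) = 0*(⅛) - 40/21 = 0 - 40/21 = -40/21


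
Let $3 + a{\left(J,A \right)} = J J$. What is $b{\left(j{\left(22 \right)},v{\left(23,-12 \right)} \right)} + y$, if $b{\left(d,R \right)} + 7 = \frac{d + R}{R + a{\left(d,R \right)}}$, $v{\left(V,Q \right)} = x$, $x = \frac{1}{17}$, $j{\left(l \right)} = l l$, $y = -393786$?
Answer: $- \frac{522734214419}{1327434} \approx -3.9379 \cdot 10^{5}$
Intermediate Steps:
$a{\left(J,A \right)} = -3 + J^{2}$ ($a{\left(J,A \right)} = -3 + J J = -3 + J^{2}$)
$j{\left(l \right)} = l^{2}$
$x = \frac{1}{17} \approx 0.058824$
$v{\left(V,Q \right)} = \frac{1}{17}$
$b{\left(d,R \right)} = -7 + \frac{R + d}{-3 + R + d^{2}}$ ($b{\left(d,R \right)} = -7 + \frac{d + R}{R + \left(-3 + d^{2}\right)} = -7 + \frac{R + d}{-3 + R + d^{2}}$)
$b{\left(j{\left(22 \right)},v{\left(23,-12 \right)} \right)} + y = \frac{21 + 22^{2} - 7 \left(22^{2}\right)^{2} - \frac{6}{17}}{-3 + \frac{1}{17} + \left(22^{2}\right)^{2}} - 393786 = \frac{21 + 484 - 7 \cdot 484^{2} - \frac{6}{17}}{-3 + \frac{1}{17} + 484^{2}} - 393786 = \frac{21 + 484 - 1639792 - \frac{6}{17}}{-3 + \frac{1}{17} + 234256} - 393786 = \frac{21 + 484 - 1639792 - \frac{6}{17}}{\frac{3982302}{17}} - 393786 = \frac{17}{3982302} \left(- \frac{27867885}{17}\right) - 393786 = - \frac{9289295}{1327434} - 393786 = - \frac{522734214419}{1327434}$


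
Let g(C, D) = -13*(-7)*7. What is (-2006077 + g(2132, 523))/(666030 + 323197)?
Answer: -2005440/989227 ≈ -2.0273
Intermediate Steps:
g(C, D) = 637 (g(C, D) = 91*7 = 637)
(-2006077 + g(2132, 523))/(666030 + 323197) = (-2006077 + 637)/(666030 + 323197) = -2005440/989227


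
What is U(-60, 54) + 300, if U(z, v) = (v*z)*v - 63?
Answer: -174723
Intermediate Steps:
U(z, v) = -63 + z*v² (U(z, v) = z*v² - 63 = -63 + z*v²)
U(-60, 54) + 300 = (-63 - 60*54²) + 300 = (-63 - 60*2916) + 300 = (-63 - 174960) + 300 = -175023 + 300 = -174723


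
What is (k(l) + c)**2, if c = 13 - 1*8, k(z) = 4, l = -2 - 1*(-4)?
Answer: 81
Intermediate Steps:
l = 2 (l = -2 + 4 = 2)
c = 5 (c = 13 - 8 = 5)
(k(l) + c)**2 = (4 + 5)**2 = 9**2 = 81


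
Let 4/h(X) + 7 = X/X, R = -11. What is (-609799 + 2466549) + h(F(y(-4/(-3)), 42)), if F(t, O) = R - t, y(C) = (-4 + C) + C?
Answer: 5570248/3 ≈ 1.8568e+6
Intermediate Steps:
y(C) = -4 + 2*C
F(t, O) = -11 - t
h(X) = -⅔ (h(X) = 4/(-7 + X/X) = 4/(-7 + 1) = 4/(-6) = 4*(-⅙) = -⅔)
(-609799 + 2466549) + h(F(y(-4/(-3)), 42)) = (-609799 + 2466549) - ⅔ = 1856750 - ⅔ = 5570248/3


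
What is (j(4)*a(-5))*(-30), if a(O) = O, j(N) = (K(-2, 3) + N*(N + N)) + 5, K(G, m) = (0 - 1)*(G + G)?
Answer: 6150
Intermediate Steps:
K(G, m) = -2*G
j(N) = 9 + 2*N² (j(N) = (-2*(-2) + N*(N + N)) + 5 = (4 + N*(2*N)) + 5 = (4 + 2*N²) + 5 = 9 + 2*N²)
(j(4)*a(-5))*(-30) = ((9 + 2*4²)*(-5))*(-30) = ((9 + 2*16)*(-5))*(-30) = ((9 + 32)*(-5))*(-30) = (41*(-5))*(-30) = -205*(-30) = 6150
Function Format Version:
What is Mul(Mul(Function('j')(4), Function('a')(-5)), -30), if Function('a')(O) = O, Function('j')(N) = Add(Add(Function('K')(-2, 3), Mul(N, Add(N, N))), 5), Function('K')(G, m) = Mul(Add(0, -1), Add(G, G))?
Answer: 6150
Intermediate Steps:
Function('K')(G, m) = Mul(-2, G) (Function('K')(G, m) = Mul(-1, Mul(2, G)) = Mul(-2, G))
Function('j')(N) = Add(9, Mul(2, Pow(N, 2))) (Function('j')(N) = Add(Add(Mul(-2, -2), Mul(N, Add(N, N))), 5) = Add(Add(4, Mul(N, Mul(2, N))), 5) = Add(Add(4, Mul(2, Pow(N, 2))), 5) = Add(9, Mul(2, Pow(N, 2))))
Mul(Mul(Function('j')(4), Function('a')(-5)), -30) = Mul(Mul(Add(9, Mul(2, Pow(4, 2))), -5), -30) = Mul(Mul(Add(9, Mul(2, 16)), -5), -30) = Mul(Mul(Add(9, 32), -5), -30) = Mul(Mul(41, -5), -30) = Mul(-205, -30) = 6150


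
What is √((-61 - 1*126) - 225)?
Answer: 2*I*√103 ≈ 20.298*I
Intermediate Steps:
√((-61 - 1*126) - 225) = √((-61 - 126) - 225) = √(-187 - 225) = √(-412) = 2*I*√103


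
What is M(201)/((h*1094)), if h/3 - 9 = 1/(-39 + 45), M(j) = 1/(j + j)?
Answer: 1/12094170 ≈ 8.2684e-8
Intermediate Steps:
M(j) = 1/(2*j)
h = 55/2 (h = 27 + 3/(-39 + 45) = 27 + 3/6 = 27 + 3*(1/6) = 27 + 1/2 = 55/2 ≈ 27.500)
M(201)/((h*1094)) = ((1/2)/201)/(((55/2)*1094)) = ((1/2)*(1/201))/30085 = (1/402)*(1/30085) = 1/12094170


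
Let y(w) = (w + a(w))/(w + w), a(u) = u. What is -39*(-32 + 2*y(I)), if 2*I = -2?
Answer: 1170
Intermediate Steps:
I = -1 (I = (1/2)*(-2) = -1)
y(w) = 1 (y(w) = (w + w)/(w + w) = (2*w)/((2*w)) = (2*w)*(1/(2*w)) = 1)
-39*(-32 + 2*y(I)) = -39*(-32 + 2*1) = -39*(-32 + 2) = -39*(-30) = 1170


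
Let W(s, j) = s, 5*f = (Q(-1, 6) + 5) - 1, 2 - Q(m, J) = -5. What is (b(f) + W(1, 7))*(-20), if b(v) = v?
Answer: -64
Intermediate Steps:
Q(m, J) = 7 (Q(m, J) = 2 - 1*(-5) = 2 + 5 = 7)
f = 11/5 (f = ((7 + 5) - 1)/5 = (12 - 1)/5 = (1/5)*11 = 11/5 ≈ 2.2000)
(b(f) + W(1, 7))*(-20) = (11/5 + 1)*(-20) = (16/5)*(-20) = -64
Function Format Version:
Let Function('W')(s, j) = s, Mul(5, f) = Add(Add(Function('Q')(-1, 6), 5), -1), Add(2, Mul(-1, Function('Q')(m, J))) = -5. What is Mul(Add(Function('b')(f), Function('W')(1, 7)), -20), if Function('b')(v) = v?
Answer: -64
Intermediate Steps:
Function('Q')(m, J) = 7 (Function('Q')(m, J) = Add(2, Mul(-1, -5)) = Add(2, 5) = 7)
f = Rational(11, 5) (f = Mul(Rational(1, 5), Add(Add(7, 5), -1)) = Mul(Rational(1, 5), Add(12, -1)) = Mul(Rational(1, 5), 11) = Rational(11, 5) ≈ 2.2000)
Mul(Add(Function('b')(f), Function('W')(1, 7)), -20) = Mul(Add(Rational(11, 5), 1), -20) = Mul(Rational(16, 5), -20) = -64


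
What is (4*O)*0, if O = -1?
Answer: 0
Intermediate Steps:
(4*O)*0 = (4*(-1))*0 = -4*0 = 0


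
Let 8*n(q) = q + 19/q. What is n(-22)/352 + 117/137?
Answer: 7179473/8487424 ≈ 0.84590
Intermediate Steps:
n(q) = q/8 + 19/(8*q) (n(q) = (q + 19/q)/8 = q/8 + 19/(8*q))
n(-22)/352 + 117/137 = ((⅛)*(19 + (-22)²)/(-22))/352 + 117/137 = ((⅛)*(-1/22)*(19 + 484))*(1/352) + 117*(1/137) = ((⅛)*(-1/22)*503)*(1/352) + 117/137 = -503/176*1/352 + 117/137 = -503/61952 + 117/137 = 7179473/8487424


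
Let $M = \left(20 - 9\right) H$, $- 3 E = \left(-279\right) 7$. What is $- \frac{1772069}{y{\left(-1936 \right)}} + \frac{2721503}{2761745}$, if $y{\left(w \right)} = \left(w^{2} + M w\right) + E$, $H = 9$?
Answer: $\frac{251926808176}{517039799465} \approx 0.48725$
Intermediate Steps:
$E = 651$ ($E = - \frac{\left(-279\right) 7}{3} = \left(- \frac{1}{3}\right) \left(-1953\right) = 651$)
$M = 99$ ($M = \left(20 - 9\right) 9 = 11 \cdot 9 = 99$)
$y{\left(w \right)} = 651 + w^{2} + 99 w$ ($y{\left(w \right)} = \left(w^{2} + 99 w\right) + 651 = 651 + w^{2} + 99 w$)
$- \frac{1772069}{y{\left(-1936 \right)}} + \frac{2721503}{2761745} = - \frac{1772069}{651 + \left(-1936\right)^{2} + 99 \left(-1936\right)} + \frac{2721503}{2761745} = - \frac{1772069}{651 + 3748096 - 191664} + 2721503 \cdot \frac{1}{2761745} = - \frac{1772069}{3557083} + \frac{143237}{145355} = \frac{251926808176}{517039799465}$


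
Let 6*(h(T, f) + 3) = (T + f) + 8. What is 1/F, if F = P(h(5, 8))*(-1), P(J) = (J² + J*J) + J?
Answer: -1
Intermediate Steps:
h(T, f) = -5/3 + T/6 + f/6 (h(T, f) = -3 + ((T + f) + 8)/6 = -3 + (8 + T + f)/6 = -3 + (4/3 + T/6 + f/6) = -5/3 + T/6 + f/6)
P(J) = J + 2*J² (P(J) = (J² + J²) + J = 2*J² + J = J + 2*J²)
F = -1 (F = ((-5/3 + (⅙)*5 + (⅙)*8)*(1 + 2*(-5/3 + (⅙)*5 + (⅙)*8)))*(-1) = ((-5/3 + ⅚ + 4/3)*(1 + 2*(-5/3 + ⅚ + 4/3)))*(-1) = ((1 + 2*(½))/2)*(-1) = ((1 + 1)/2)*(-1) = ((½)*2)*(-1) = 1*(-1) = -1)
1/F = 1/(-1) = -1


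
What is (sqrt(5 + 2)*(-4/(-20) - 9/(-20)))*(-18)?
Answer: -117*sqrt(7)/10 ≈ -30.955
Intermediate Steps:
(sqrt(5 + 2)*(-4/(-20) - 9/(-20)))*(-18) = (sqrt(7)*(-4*(-1/20) - 9*(-1/20)))*(-18) = (sqrt(7)*(1/5 + 9/20))*(-18) = (sqrt(7)*(13/20))*(-18) = (13*sqrt(7)/20)*(-18) = -117*sqrt(7)/10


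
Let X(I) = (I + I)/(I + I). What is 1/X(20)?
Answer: 1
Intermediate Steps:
X(I) = 1 (X(I) = (2*I)/((2*I)) = (2*I)*(1/(2*I)) = 1)
1/X(20) = 1/1 = 1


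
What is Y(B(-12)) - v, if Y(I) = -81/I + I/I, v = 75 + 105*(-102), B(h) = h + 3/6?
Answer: 244790/23 ≈ 10643.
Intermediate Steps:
B(h) = ½ + h (B(h) = h + 3*(⅙) = h + ½ = ½ + h)
v = -10635 (v = 75 - 10710 = -10635)
Y(I) = 1 - 81/I (Y(I) = -81/I + 1 = 1 - 81/I)
Y(B(-12)) - v = (-81 + (½ - 12))/(½ - 12) - 1*(-10635) = (-81 - 23/2)/(-23/2) + 10635 = -2/23*(-185/2) + 10635 = 185/23 + 10635 = 244790/23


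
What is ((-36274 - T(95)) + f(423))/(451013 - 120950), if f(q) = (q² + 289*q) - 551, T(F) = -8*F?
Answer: 265111/330063 ≈ 0.80321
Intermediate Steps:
f(q) = -551 + q² + 289*q
((-36274 - T(95)) + f(423))/(451013 - 120950) = ((-36274 - (-8)*95) + (-551 + 423² + 289*423))/(451013 - 120950) = ((-36274 - 1*(-760)) + (-551 + 178929 + 122247))/330063 = ((-36274 + 760) + 300625)*(1/330063) = (-35514 + 300625)*(1/330063) = 265111*(1/330063) = 265111/330063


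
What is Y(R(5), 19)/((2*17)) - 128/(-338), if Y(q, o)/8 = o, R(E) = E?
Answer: 13932/2873 ≈ 4.8493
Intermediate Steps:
Y(q, o) = 8*o
Y(R(5), 19)/((2*17)) - 128/(-338) = (8*19)/((2*17)) - 128/(-338) = 152/34 - 128*(-1/338) = 152*(1/34) + 64/169 = 76/17 + 64/169 = 13932/2873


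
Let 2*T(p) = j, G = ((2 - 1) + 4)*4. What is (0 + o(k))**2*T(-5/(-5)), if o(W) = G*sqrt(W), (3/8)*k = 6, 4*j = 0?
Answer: 0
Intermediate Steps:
j = 0 (j = (1/4)*0 = 0)
k = 16 (k = (8/3)*6 = 16)
G = 20 (G = (1 + 4)*4 = 5*4 = 20)
o(W) = 20*sqrt(W)
T(p) = 0 (T(p) = (1/2)*0 = 0)
(0 + o(k))**2*T(-5/(-5)) = (0 + 20*sqrt(16))**2*0 = (0 + 20*4)**2*0 = (0 + 80)**2*0 = 80**2*0 = 6400*0 = 0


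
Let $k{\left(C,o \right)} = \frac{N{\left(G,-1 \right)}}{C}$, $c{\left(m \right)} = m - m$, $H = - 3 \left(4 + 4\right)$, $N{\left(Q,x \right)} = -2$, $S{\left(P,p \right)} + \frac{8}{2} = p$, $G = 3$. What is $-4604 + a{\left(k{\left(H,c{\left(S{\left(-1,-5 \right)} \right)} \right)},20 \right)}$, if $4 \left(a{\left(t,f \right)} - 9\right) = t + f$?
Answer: $- \frac{220319}{48} \approx -4590.0$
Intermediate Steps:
$S{\left(P,p \right)} = -4 + p$
$H = -24$ ($H = \left(-3\right) 8 = -24$)
$c{\left(m \right)} = 0$
$k{\left(C,o \right)} = - \frac{2}{C}$
$a{\left(t,f \right)} = 9 + \frac{f}{4} + \frac{t}{4}$ ($a{\left(t,f \right)} = 9 + \frac{t + f}{4} = 9 + \frac{f + t}{4} = 9 + \left(\frac{f}{4} + \frac{t}{4}\right) = 9 + \frac{f}{4} + \frac{t}{4}$)
$-4604 + a{\left(k{\left(H,c{\left(S{\left(-1,-5 \right)} \right)} \right)},20 \right)} = -4604 + \left(9 + \frac{1}{4} \cdot 20 + \frac{\left(-2\right) \frac{1}{-24}}{4}\right) = -4604 + \left(9 + 5 + \frac{\left(-2\right) \left(- \frac{1}{24}\right)}{4}\right) = -4604 + \left(9 + 5 + \frac{1}{4} \cdot \frac{1}{12}\right) = -4604 + \left(9 + 5 + \frac{1}{48}\right) = -4604 + \frac{673}{48} = - \frac{220319}{48}$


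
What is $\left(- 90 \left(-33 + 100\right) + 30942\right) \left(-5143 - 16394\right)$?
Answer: $-536529744$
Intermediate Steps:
$\left(- 90 \left(-33 + 100\right) + 30942\right) \left(-5143 - 16394\right) = \left(\left(-90\right) 67 + 30942\right) \left(-21537\right) = \left(-6030 + 30942\right) \left(-21537\right) = 24912 \left(-21537\right) = -536529744$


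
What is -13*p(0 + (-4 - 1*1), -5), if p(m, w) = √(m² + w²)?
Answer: -65*√2 ≈ -91.924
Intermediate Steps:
-13*p(0 + (-4 - 1*1), -5) = -13*√((0 + (-4 - 1*1))² + (-5)²) = -13*√((0 + (-4 - 1))² + 25) = -13*√((0 - 5)² + 25) = -13*√((-5)² + 25) = -13*√(25 + 25) = -65*√2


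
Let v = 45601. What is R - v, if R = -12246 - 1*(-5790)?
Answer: -52057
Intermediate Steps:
R = -6456 (R = -12246 + 5790 = -6456)
R - v = -6456 - 1*45601 = -6456 - 45601 = -52057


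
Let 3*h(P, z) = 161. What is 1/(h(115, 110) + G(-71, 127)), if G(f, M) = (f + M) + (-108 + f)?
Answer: -3/208 ≈ -0.014423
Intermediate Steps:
h(P, z) = 161/3 (h(P, z) = (1/3)*161 = 161/3)
G(f, M) = -108 + M + 2*f (G(f, M) = (M + f) + (-108 + f) = -108 + M + 2*f)
1/(h(115, 110) + G(-71, 127)) = 1/(161/3 + (-108 + 127 + 2*(-71))) = 1/(161/3 + (-108 + 127 - 142)) = 1/(161/3 - 123) = 1/(-208/3) = -3/208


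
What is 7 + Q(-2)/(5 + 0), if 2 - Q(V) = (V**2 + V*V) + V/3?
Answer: 89/15 ≈ 5.9333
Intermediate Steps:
Q(V) = 2 - 2*V**2 - V/3 (Q(V) = 2 - ((V**2 + V*V) + V/3) = 2 - ((V**2 + V**2) + V*(1/3)) = 2 - (2*V**2 + V/3) = 2 + (-2*V**2 - V/3) = 2 - 2*V**2 - V/3)
7 + Q(-2)/(5 + 0) = 7 + (2 - 2*(-2)**2 - 1/3*(-2))/(5 + 0) = 7 + (2 - 2*4 + 2/3)/5 = 7 + (2 - 8 + 2/3)*(1/5) = 7 - 16/3*1/5 = 7 - 16/15 = 89/15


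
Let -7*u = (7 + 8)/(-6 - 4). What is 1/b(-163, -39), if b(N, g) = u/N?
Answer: -2282/3 ≈ -760.67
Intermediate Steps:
u = 3/14 (u = -(7 + 8)/(7*(-6 - 4)) = -15/(7*(-10)) = -15*(-1)/(7*10) = -1/7*(-3/2) = 3/14 ≈ 0.21429)
b(N, g) = 3/(14*N) (b(N, g) = (3/14)/N = 3/(14*N))
1/b(-163, -39) = 1/((3/14)/(-163)) = 1/((3/14)*(-1/163)) = 1/(-3/2282) = -2282/3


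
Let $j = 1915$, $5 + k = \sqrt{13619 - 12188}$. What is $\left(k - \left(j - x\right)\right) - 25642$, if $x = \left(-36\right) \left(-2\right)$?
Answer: $-27490 + 3 \sqrt{159} \approx -27452.0$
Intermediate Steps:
$x = 72$
$k = -5 + 3 \sqrt{159}$ ($k = -5 + \sqrt{13619 - 12188} = -5 + \sqrt{1431} = -5 + 3 \sqrt{159} \approx 32.829$)
$\left(k - \left(j - x\right)\right) - 25642 = \left(\left(-5 + 3 \sqrt{159}\right) + \left(72 - 1915\right)\right) - 25642 = \left(\left(-5 + 3 \sqrt{159}\right) - 1843\right) - 25642 = \left(-1848 + 3 \sqrt{159}\right) - 25642 = -27490 + 3 \sqrt{159}$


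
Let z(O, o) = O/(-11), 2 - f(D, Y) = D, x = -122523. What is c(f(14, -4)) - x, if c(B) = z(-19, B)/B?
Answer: 16173017/132 ≈ 1.2252e+5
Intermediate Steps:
f(D, Y) = 2 - D
z(O, o) = -O/11 (z(O, o) = O*(-1/11) = -O/11)
c(B) = 19/(11*B) (c(B) = (-1/11*(-19))/B = 19/(11*B))
c(f(14, -4)) - x = 19/(11*(2 - 1*14)) - 1*(-122523) = 19/(11*(2 - 14)) + 122523 = (19/11)/(-12) + 122523 = (19/11)*(-1/12) + 122523 = -19/132 + 122523 = 16173017/132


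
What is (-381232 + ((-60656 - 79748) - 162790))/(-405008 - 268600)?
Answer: 114071/112268 ≈ 1.0161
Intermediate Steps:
(-381232 + ((-60656 - 79748) - 162790))/(-405008 - 268600) = (-381232 + (-140404 - 162790))/(-673608) = (-381232 - 303194)*(-1/673608) = -684426*(-1/673608) = 114071/112268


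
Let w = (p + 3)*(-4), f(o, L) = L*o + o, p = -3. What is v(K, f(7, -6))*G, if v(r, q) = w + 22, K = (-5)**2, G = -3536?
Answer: -77792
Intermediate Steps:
f(o, L) = o + L*o
w = 0 (w = (-3 + 3)*(-4) = 0*(-4) = 0)
K = 25
v(r, q) = 22 (v(r, q) = 0 + 22 = 22)
v(K, f(7, -6))*G = 22*(-3536) = -77792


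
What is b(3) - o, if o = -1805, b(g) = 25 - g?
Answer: 1827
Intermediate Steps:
b(3) - o = (25 - 1*3) - 1*(-1805) = (25 - 3) + 1805 = 22 + 1805 = 1827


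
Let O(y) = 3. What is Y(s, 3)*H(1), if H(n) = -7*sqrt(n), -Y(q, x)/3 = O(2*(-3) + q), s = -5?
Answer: 63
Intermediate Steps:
Y(q, x) = -9 (Y(q, x) = -3*3 = -9)
Y(s, 3)*H(1) = -(-63)*sqrt(1) = -(-63) = -9*(-7) = 63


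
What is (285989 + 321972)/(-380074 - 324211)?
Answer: -607961/704285 ≈ -0.86323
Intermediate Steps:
(285989 + 321972)/(-380074 - 324211) = 607961/(-704285) = 607961*(-1/704285) = -607961/704285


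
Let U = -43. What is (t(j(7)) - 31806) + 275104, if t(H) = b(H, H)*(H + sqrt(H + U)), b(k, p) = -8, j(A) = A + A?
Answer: 243186 - 8*I*sqrt(29) ≈ 2.4319e+5 - 43.081*I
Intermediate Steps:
j(A) = 2*A
t(H) = -8*H - 8*sqrt(-43 + H) (t(H) = -8*(H + sqrt(H - 43)) = -8*(H + sqrt(-43 + H)) = -8*H - 8*sqrt(-43 + H))
(t(j(7)) - 31806) + 275104 = ((-16*7 - 8*sqrt(-43 + 2*7)) - 31806) + 275104 = ((-8*14 - 8*sqrt(-43 + 14)) - 31806) + 275104 = ((-112 - 8*I*sqrt(29)) - 31806) + 275104 = (-31918 - 8*I*sqrt(29)) + 275104 = 243186 - 8*I*sqrt(29)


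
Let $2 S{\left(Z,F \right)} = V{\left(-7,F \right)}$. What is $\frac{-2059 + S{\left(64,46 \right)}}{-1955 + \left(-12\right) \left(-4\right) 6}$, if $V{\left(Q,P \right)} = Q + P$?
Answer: $\frac{4079}{3334} \approx 1.2235$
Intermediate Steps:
$V{\left(Q,P \right)} = P + Q$
$S{\left(Z,F \right)} = - \frac{7}{2} + \frac{F}{2}$ ($S{\left(Z,F \right)} = \frac{F - 7}{2} = \frac{-7 + F}{2} = - \frac{7}{2} + \frac{F}{2}$)
$\frac{-2059 + S{\left(64,46 \right)}}{-1955 + \left(-12\right) \left(-4\right) 6} = \frac{-2059 + \left(- \frac{7}{2} + \frac{1}{2} \cdot 46\right)}{-1955 + \left(-12\right) \left(-4\right) 6} = \frac{-2059 + \left(- \frac{7}{2} + 23\right)}{-1955 + 48 \cdot 6} = \frac{-2059 + \frac{39}{2}}{-1955 + 288} = - \frac{4079}{2 \left(-1667\right)} = \left(- \frac{4079}{2}\right) \left(- \frac{1}{1667}\right) = \frac{4079}{3334}$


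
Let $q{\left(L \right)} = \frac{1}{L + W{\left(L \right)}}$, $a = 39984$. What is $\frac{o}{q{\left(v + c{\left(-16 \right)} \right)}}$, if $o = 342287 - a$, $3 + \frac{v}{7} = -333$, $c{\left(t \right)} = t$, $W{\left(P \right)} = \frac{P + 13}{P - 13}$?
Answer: $- \frac{1703735269459}{2381} \approx -7.1555 \cdot 10^{8}$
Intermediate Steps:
$W{\left(P \right)} = \frac{13 + P}{-13 + P}$
$v = -2352$ ($v = -21 + 7 \left(-333\right) = -21 - 2331 = -2352$)
$q{\left(L \right)} = \frac{1}{L + \frac{13 + L}{-13 + L}}$
$o = 302303$ ($o = 342287 - 39984 = 302303$)
$\frac{o}{q{\left(v + c{\left(-16 \right)} \right)}} = \frac{302303}{\frac{1}{13 - 2368 + \left(-2352 - 16\right) \left(-13 - 2368\right)} \left(-13 - 2368\right)} = \frac{302303}{\frac{1}{13 - 2368 - 2368 \left(-13 - 2368\right)} \left(-13 - 2368\right)} = \frac{302303}{\frac{1}{13 - 2368 - -5638208} \left(-2381\right)} = \frac{302303}{\frac{1}{13 - 2368 + 5638208} \left(-2381\right)} = \frac{302303}{\frac{1}{5635853} \left(-2381\right)} = \frac{302303}{- \frac{2381}{5635853}} = 302303 \left(- \frac{5635853}{2381}\right) = - \frac{1703735269459}{2381}$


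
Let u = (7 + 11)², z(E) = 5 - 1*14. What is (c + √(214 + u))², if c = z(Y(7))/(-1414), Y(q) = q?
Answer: 1075675129/1999396 + 9*√538/707 ≈ 538.29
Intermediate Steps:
z(E) = -9 (z(E) = 5 - 14 = -9)
u = 324 (u = 18² = 324)
c = 9/1414 (c = -9/(-1414) = -9*(-1/1414) = 9/1414 ≈ 0.0063649)
(c + √(214 + u))² = (9/1414 + √(214 + 324))² = (9/1414 + √538)²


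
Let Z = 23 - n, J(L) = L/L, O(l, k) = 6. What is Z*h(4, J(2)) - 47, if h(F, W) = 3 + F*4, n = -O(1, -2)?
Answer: 504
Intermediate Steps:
J(L) = 1
n = -6 (n = -1*6 = -6)
Z = 29 (Z = 23 - 1*(-6) = 23 + 6 = 29)
h(F, W) = 3 + 4*F
Z*h(4, J(2)) - 47 = 29*(3 + 4*4) - 47 = 29*(3 + 16) - 47 = 29*19 - 47 = 551 - 47 = 504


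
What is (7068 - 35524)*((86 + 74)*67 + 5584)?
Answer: -463946624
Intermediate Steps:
(7068 - 35524)*((86 + 74)*67 + 5584) = -28456*(160*67 + 5584) = -28456*(10720 + 5584) = -28456*16304 = -463946624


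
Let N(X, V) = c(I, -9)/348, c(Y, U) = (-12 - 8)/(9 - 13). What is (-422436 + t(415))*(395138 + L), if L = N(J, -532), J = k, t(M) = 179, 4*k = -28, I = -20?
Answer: -58063727801453/348 ≈ -1.6685e+11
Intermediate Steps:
c(Y, U) = 5 (c(Y, U) = -20/(-4) = -20*(-1/4) = 5)
k = -7 (k = (1/4)*(-28) = -7)
J = -7
N(X, V) = 5/348
L = 5/348 ≈ 0.014368
(-422436 + t(415))*(395138 + L) = (-422436 + 179)*(395138 + 5/348) = -422257*137508029/348 = -58063727801453/348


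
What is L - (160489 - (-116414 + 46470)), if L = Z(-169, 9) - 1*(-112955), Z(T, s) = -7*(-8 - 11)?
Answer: -117345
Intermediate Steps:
Z(T, s) = 133 (Z(T, s) = -7*(-19) = 133)
L = 113088 (L = 133 - 1*(-112955) = 133 + 112955 = 113088)
L - (160489 - (-116414 + 46470)) = 113088 - (160489 - (-116414 + 46470)) = 113088 - (160489 - 1*(-69944)) = 113088 - (160489 + 69944) = 113088 - 1*230433 = 113088 - 230433 = -117345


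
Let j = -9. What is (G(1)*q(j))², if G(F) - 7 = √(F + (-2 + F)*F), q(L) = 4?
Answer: 784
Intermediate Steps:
G(F) = 7 + √(F + F*(-2 + F)) (G(F) = 7 + √(F + (-2 + F)*F) = 7 + √(F + F*(-2 + F)))
(G(1)*q(j))² = ((7 + √(1*(-1 + 1)))*4)² = ((7 + √(1*0))*4)² = ((7 + √0)*4)² = ((7 + 0)*4)² = (7*4)² = 28² = 784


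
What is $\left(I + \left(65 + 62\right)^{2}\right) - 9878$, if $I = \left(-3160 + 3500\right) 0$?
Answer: $6251$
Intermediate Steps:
$I = 0$ ($I = 340 \cdot 0 = 0$)
$\left(I + \left(65 + 62\right)^{2}\right) - 9878 = \left(0 + \left(65 + 62\right)^{2}\right) - 9878 = \left(0 + 127^{2}\right) - 9878 = \left(0 + 16129\right) - 9878 = 16129 - 9878 = 6251$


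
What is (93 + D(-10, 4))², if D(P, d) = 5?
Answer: 9604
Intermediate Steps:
(93 + D(-10, 4))² = (93 + 5)² = 98² = 9604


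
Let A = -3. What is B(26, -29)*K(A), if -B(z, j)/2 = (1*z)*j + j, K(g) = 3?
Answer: 4698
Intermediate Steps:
B(z, j) = -2*j - 2*j*z (B(z, j) = -2*((1*z)*j + j) = -2*(z*j + j) = -2*(j*z + j) = -2*(j + j*z) = -2*j - 2*j*z)
B(26, -29)*K(A) = -2*(-29)*(1 + 26)*3 = -2*(-29)*27*3 = 1566*3 = 4698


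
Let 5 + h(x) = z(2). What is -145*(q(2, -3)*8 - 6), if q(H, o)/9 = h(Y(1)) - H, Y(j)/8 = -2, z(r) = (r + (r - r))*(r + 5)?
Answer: -72210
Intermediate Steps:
z(r) = r*(5 + r) (z(r) = (r + 0)*(5 + r) = r*(5 + r))
Y(j) = -16 (Y(j) = 8*(-2) = -16)
h(x) = 9 (h(x) = -5 + 2*(5 + 2) = -5 + 2*7 = -5 + 14 = 9)
q(H, o) = 81 - 9*H (q(H, o) = 9*(9 - H) = 81 - 9*H)
-145*(q(2, -3)*8 - 6) = -145*((81 - 9*2)*8 - 6) = -145*((81 - 18)*8 - 6) = -145*(63*8 - 6) = -145*(504 - 6) = -145*498 = -72210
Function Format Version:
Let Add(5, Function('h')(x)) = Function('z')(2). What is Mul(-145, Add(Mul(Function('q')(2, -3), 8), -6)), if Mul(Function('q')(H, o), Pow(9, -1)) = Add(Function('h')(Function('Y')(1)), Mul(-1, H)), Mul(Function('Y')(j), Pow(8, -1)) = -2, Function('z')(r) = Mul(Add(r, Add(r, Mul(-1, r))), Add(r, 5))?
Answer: -72210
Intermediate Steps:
Function('z')(r) = Mul(r, Add(5, r)) (Function('z')(r) = Mul(Add(r, 0), Add(5, r)) = Mul(r, Add(5, r)))
Function('Y')(j) = -16 (Function('Y')(j) = Mul(8, -2) = -16)
Function('h')(x) = 9 (Function('h')(x) = Add(-5, Mul(2, Add(5, 2))) = Add(-5, Mul(2, 7)) = Add(-5, 14) = 9)
Function('q')(H, o) = Add(81, Mul(-9, H)) (Function('q')(H, o) = Mul(9, Add(9, Mul(-1, H))) = Add(81, Mul(-9, H)))
Mul(-145, Add(Mul(Function('q')(2, -3), 8), -6)) = Mul(-145, Add(Mul(Add(81, Mul(-9, 2)), 8), -6)) = Mul(-145, Add(Mul(Add(81, -18), 8), -6)) = Mul(-145, Add(Mul(63, 8), -6)) = Mul(-145, Add(504, -6)) = Mul(-145, 498) = -72210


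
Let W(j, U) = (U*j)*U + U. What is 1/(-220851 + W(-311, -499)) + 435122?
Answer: 33791862135641/77660661 ≈ 4.3512e+5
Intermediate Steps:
W(j, U) = U + j*U**2 (W(j, U) = j*U**2 + U = U + j*U**2)
1/(-220851 + W(-311, -499)) + 435122 = 1/(-220851 - 499*(1 - 499*(-311))) + 435122 = 1/(-220851 - 499*(1 + 155189)) + 435122 = 1/(-220851 - 499*155190) + 435122 = 1/(-220851 - 77439810) + 435122 = 1/(-77660661) + 435122 = -1/77660661 + 435122 = 33791862135641/77660661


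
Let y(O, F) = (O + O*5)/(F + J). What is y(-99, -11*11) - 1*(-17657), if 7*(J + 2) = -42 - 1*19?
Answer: 8141956/461 ≈ 17662.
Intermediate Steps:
J = -75/7 (J = -2 + (-42 - 1*19)/7 = -2 + (-42 - 19)/7 = -2 + (⅐)*(-61) = -2 - 61/7 = -75/7 ≈ -10.714)
y(O, F) = 6*O/(-75/7 + F) (y(O, F) = (O + O*5)/(F - 75/7) = (O + 5*O)/(-75/7 + F) = (6*O)/(-75/7 + F) = 6*O/(-75/7 + F))
y(-99, -11*11) - 1*(-17657) = 42*(-99)/(-75 + 7*(-11*11)) - 1*(-17657) = 42*(-99)/(-75 + 7*(-121)) + 17657 = 42*(-99)/(-75 - 847) + 17657 = 42*(-99)/(-922) + 17657 = 42*(-99)*(-1/922) + 17657 = 2079/461 + 17657 = 8141956/461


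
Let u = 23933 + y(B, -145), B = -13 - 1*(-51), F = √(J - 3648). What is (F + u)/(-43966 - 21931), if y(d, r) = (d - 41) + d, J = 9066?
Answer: -23968/65897 - 3*√602/65897 ≈ -0.36484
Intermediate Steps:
F = 3*√602 (F = √(9066 - 3648) = √5418 = 3*√602 ≈ 73.607)
B = 38 (B = -13 + 51 = 38)
y(d, r) = -41 + 2*d (y(d, r) = (-41 + d) + d = -41 + 2*d)
u = 23968 (u = 23933 + (-41 + 2*38) = 23933 + (-41 + 76) = 23933 + 35 = 23968)
(F + u)/(-43966 - 21931) = (3*√602 + 23968)/(-43966 - 21931) = (23968 + 3*√602)/(-65897) = (23968 + 3*√602)*(-1/65897) = -23968/65897 - 3*√602/65897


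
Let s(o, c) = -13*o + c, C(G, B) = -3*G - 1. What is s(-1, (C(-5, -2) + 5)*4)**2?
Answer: 7921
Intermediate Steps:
C(G, B) = -1 - 3*G
s(o, c) = c - 13*o
s(-1, (C(-5, -2) + 5)*4)**2 = (((-1 - 3*(-5)) + 5)*4 - 13*(-1))**2 = (((-1 + 15) + 5)*4 + 13)**2 = ((14 + 5)*4 + 13)**2 = (19*4 + 13)**2 = (76 + 13)**2 = 89**2 = 7921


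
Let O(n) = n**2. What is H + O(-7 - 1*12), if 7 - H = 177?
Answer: 191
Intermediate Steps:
H = -170 (H = 7 - 1*177 = 7 - 177 = -170)
H + O(-7 - 1*12) = -170 + (-7 - 1*12)**2 = -170 + (-7 - 12)**2 = -170 + (-19)**2 = -170 + 361 = 191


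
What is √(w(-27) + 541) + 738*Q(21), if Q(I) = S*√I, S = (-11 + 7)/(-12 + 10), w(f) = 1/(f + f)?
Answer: 1476*√21 + √175278/18 ≈ 6787.1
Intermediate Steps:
w(f) = 1/(2*f)
S = 2 (S = -4/(-2) = -4*(-½) = 2)
Q(I) = 2*√I
√(w(-27) + 541) + 738*Q(21) = √((½)/(-27) + 541) + 738*(2*√21) = √((½)*(-1/27) + 541) + 1476*√21 = √(-1/54 + 541) + 1476*√21 = √(29213/54) + 1476*√21 = √175278/18 + 1476*√21 = 1476*√21 + √175278/18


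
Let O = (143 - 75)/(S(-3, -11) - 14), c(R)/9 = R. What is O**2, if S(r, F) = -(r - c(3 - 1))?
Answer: 4624/49 ≈ 94.367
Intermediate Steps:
c(R) = 9*R
S(r, F) = 18 - r (S(r, F) = -(r - 9*(3 - 1)) = -(r - 9*2) = -(r - 1*18) = -(r - 18) = -(-18 + r) = 18 - r)
O = 68/7 (O = (143 - 75)/((18 - 1*(-3)) - 14) = 68/((18 + 3) - 14) = 68/(21 - 14) = 68/7 ≈ 9.7143)
O**2 = (68/7)**2 = 4624/49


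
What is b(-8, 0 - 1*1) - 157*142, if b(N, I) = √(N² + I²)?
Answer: -22294 + √65 ≈ -22286.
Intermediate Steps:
b(N, I) = √(I² + N²)
b(-8, 0 - 1*1) - 157*142 = √((0 - 1*1)² + (-8)²) - 157*142 = √((0 - 1)² + 64) - 22294 = √((-1)² + 64) - 22294 = √(1 + 64) - 22294 = √65 - 22294 = -22294 + √65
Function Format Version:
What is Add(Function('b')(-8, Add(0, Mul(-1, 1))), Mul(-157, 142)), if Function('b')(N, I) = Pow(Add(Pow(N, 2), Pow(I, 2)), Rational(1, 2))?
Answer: Add(-22294, Pow(65, Rational(1, 2))) ≈ -22286.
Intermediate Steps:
Function('b')(N, I) = Pow(Add(Pow(I, 2), Pow(N, 2)), Rational(1, 2))
Add(Function('b')(-8, Add(0, Mul(-1, 1))), Mul(-157, 142)) = Add(Pow(Add(Pow(Add(0, Mul(-1, 1)), 2), Pow(-8, 2)), Rational(1, 2)), Mul(-157, 142)) = Add(Pow(Add(Pow(Add(0, -1), 2), 64), Rational(1, 2)), -22294) = Add(Pow(Add(Pow(-1, 2), 64), Rational(1, 2)), -22294) = Add(Pow(Add(1, 64), Rational(1, 2)), -22294) = Add(Pow(65, Rational(1, 2)), -22294) = Add(-22294, Pow(65, Rational(1, 2)))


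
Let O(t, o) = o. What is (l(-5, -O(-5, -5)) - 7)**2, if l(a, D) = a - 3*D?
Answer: 729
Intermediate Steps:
(l(-5, -O(-5, -5)) - 7)**2 = ((-5 - (-3)*(-5)) - 7)**2 = ((-5 - 3*5) - 7)**2 = ((-5 - 15) - 7)**2 = (-20 - 7)**2 = (-27)**2 = 729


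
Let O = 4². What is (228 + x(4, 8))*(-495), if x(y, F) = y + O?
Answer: -122760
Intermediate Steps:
O = 16
x(y, F) = 16 + y (x(y, F) = y + 16 = 16 + y)
(228 + x(4, 8))*(-495) = (228 + (16 + 4))*(-495) = (228 + 20)*(-495) = 248*(-495) = -122760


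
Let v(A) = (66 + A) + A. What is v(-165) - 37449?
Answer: -37713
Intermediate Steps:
v(A) = 66 + 2*A
v(-165) - 37449 = (66 + 2*(-165)) - 37449 = (66 - 330) - 37449 = -264 - 37449 = -37713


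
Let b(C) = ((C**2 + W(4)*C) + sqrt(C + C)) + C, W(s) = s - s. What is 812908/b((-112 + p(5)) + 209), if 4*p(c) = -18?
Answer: 608055184/6469249 - 13006528*sqrt(185)/1196811065 ≈ 93.844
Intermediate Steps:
W(s) = 0
p(c) = -9/2 (p(c) = (1/4)*(-18) = -9/2)
b(C) = C + C**2 + sqrt(2)*sqrt(C) (b(C) = ((C**2 + 0*C) + sqrt(C + C)) + C = ((C**2 + 0) + sqrt(2*C)) + C = (C**2 + sqrt(2)*sqrt(C)) + C = C + C**2 + sqrt(2)*sqrt(C))
812908/b((-112 + p(5)) + 209) = 812908/(((-112 - 9/2) + 209) + ((-112 - 9/2) + 209)**2 + sqrt(2)*sqrt((-112 - 9/2) + 209)) = 812908/((-233/2 + 209) + (-233/2 + 209)**2 + sqrt(2)*sqrt(-233/2 + 209)) = 812908/(185/2 + (185/2)**2 + sqrt(2)*sqrt(185/2)) = 812908/(185/2 + 34225/4 + sqrt(2)*(sqrt(370)/2)) = 812908/(185/2 + 34225/4 + sqrt(185)) = 812908/(34595/4 + sqrt(185))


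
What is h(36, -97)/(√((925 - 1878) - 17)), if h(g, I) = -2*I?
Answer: -I*√970/5 ≈ -6.229*I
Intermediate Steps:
h(36, -97)/(√((925 - 1878) - 17)) = (-2*(-97))/(√((925 - 1878) - 17)) = 194/(√(-953 - 17)) = 194/(√(-970)) = 194/((I*√970)) = 194*(-I*√970/970) = -I*√970/5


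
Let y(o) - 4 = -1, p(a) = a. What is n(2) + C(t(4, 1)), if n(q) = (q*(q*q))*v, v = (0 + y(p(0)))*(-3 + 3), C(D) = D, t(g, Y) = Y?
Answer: 1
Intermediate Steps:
y(o) = 3 (y(o) = 4 - 1 = 3)
v = 0 (v = (0 + 3)*(-3 + 3) = 3*0 = 0)
n(q) = 0 (n(q) = (q*(q*q))*0 = (q*q**2)*0 = q**3*0 = 0)
n(2) + C(t(4, 1)) = 0 + 1 = 1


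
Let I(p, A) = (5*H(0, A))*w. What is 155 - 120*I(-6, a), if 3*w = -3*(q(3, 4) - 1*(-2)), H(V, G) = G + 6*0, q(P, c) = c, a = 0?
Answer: 155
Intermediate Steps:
H(V, G) = G (H(V, G) = G + 0 = G)
w = -6 (w = (-3*(4 - 1*(-2)))/3 = (-3*(4 + 2))/3 = (-3*6)/3 = (1/3)*(-18) = -6)
I(p, A) = -30*A (I(p, A) = (5*A)*(-6) = -30*A)
155 - 120*I(-6, a) = 155 - (-3600)*0 = 155 - 120*0 = 155 + 0 = 155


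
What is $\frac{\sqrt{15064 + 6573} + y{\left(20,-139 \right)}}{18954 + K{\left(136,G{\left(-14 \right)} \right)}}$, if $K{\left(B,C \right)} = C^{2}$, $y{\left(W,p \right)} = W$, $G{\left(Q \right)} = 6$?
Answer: $\frac{2}{1899} + \frac{\sqrt{21637}}{18990} \approx 0.0087991$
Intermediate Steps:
$\frac{\sqrt{15064 + 6573} + y{\left(20,-139 \right)}}{18954 + K{\left(136,G{\left(-14 \right)} \right)}} = \frac{\sqrt{15064 + 6573} + 20}{18954 + 6^{2}} = \frac{\sqrt{21637} + 20}{18954 + 36} = \frac{20 + \sqrt{21637}}{18990} = \left(20 + \sqrt{21637}\right) \frac{1}{18990} = \frac{2}{1899} + \frac{\sqrt{21637}}{18990}$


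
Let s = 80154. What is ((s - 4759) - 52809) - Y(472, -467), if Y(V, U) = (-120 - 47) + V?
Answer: 22281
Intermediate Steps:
Y(V, U) = -167 + V
((s - 4759) - 52809) - Y(472, -467) = ((80154 - 4759) - 52809) - (-167 + 472) = (75395 - 52809) - 1*305 = 22586 - 305 = 22281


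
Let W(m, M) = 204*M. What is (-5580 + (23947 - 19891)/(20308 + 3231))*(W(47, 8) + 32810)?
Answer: -4523735031288/23539 ≈ -1.9218e+8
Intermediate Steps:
(-5580 + (23947 - 19891)/(20308 + 3231))*(W(47, 8) + 32810) = (-5580 + (23947 - 19891)/(20308 + 3231))*(204*8 + 32810) = (-5580 + 4056/23539)*(1632 + 32810) = (-5580 + 4056*(1/23539))*34442 = (-5580 + 4056/23539)*34442 = -131343564/23539*34442 = -4523735031288/23539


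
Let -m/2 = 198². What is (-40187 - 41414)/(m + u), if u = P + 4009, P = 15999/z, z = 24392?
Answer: 1990411592/1814724409 ≈ 1.0968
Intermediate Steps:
P = 15999/24392 ≈ 0.65591
m = -78408 (m = -2*198² = -2*39204 = -78408)
u = 97803527/24392 (u = 15999/24392 + 4009 = 97803527/24392 ≈ 4009.7)
(-40187 - 41414)/(m + u) = (-40187 - 41414)/(-78408 + 97803527/24392) = -81601/(-1814724409/24392) = -81601*(-24392/1814724409) = 1990411592/1814724409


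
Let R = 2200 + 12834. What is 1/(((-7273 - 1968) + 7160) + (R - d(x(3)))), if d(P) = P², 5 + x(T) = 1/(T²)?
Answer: 81/1047257 ≈ 7.7345e-5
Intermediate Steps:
x(T) = -5 + T⁻² (x(T) = -5 + 1/(T²) = -5 + T⁻²)
R = 15034
1/(((-7273 - 1968) + 7160) + (R - d(x(3)))) = 1/(((-7273 - 1968) + 7160) + (15034 - (-5 + 3⁻²)²)) = 1/((-9241 + 7160) + (15034 - (-5 + ⅑)²)) = 1/(-2081 + (15034 - (-44/9)²)) = 1/(-2081 + (15034 - 1*1936/81)) = 1/(-2081 + (15034 - 1936/81)) = 1/(-2081 + 1215818/81) = 1/(1047257/81) = 81/1047257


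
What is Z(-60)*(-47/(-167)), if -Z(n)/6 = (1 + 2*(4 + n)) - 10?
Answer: 34122/167 ≈ 204.32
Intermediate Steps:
Z(n) = 6 - 12*n (Z(n) = -6*((1 + 2*(4 + n)) - 10) = -6*((1 + (8 + 2*n)) - 10) = -6*((9 + 2*n) - 10) = -6*(-1 + 2*n) = 6 - 12*n)
Z(-60)*(-47/(-167)) = (6 - 12*(-60))*(-47/(-167)) = (6 + 720)*(-47*(-1/167)) = 726*(47/167) = 34122/167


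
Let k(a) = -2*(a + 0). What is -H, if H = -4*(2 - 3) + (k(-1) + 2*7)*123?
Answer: -1972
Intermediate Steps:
k(a) = -2*a
H = 1972 (H = -4*(2 - 3) + (-2*(-1) + 2*7)*123 = -4*(-1) + (2 + 14)*123 = 4 + 16*123 = 4 + 1968 = 1972)
-H = -1*1972 = -1972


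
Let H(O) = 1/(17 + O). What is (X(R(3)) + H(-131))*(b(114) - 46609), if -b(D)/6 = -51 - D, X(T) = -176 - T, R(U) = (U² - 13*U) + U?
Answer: 40785787/6 ≈ 6.7976e+6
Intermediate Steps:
R(U) = U² - 12*U
b(D) = 306 + 6*D (b(D) = -6*(-51 - D) = 306 + 6*D)
(X(R(3)) + H(-131))*(b(114) - 46609) = ((-176 - 3*(-12 + 3)) + 1/(17 - 131))*((306 + 6*114) - 46609) = ((-176 - 3*(-9)) + 1/(-114))*((306 + 684) - 46609) = ((-176 - 1*(-27)) - 1/114)*(990 - 46609) = ((-176 + 27) - 1/114)*(-45619) = (-149 - 1/114)*(-45619) = -16987/114*(-45619) = 40785787/6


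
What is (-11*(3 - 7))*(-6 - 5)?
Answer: -484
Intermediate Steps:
(-11*(3 - 7))*(-6 - 5) = -11*(-4)*(-11) = 44*(-11) = -484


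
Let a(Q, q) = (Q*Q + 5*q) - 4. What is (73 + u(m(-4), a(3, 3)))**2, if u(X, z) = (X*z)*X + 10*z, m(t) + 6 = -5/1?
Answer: 7252249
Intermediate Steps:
m(t) = -11 (m(t) = -6 - 5/1 = -6 - 5*1 = -6 - 5 = -11)
a(Q, q) = -4 + Q**2 + 5*q (a(Q, q) = (Q**2 + 5*q) - 4 = -4 + Q**2 + 5*q)
u(X, z) = 10*z + z*X**2 (u(X, z) = z*X**2 + 10*z = 10*z + z*X**2)
(73 + u(m(-4), a(3, 3)))**2 = (73 + (-4 + 3**2 + 5*3)*(10 + (-11)**2))**2 = (73 + (-4 + 9 + 15)*(10 + 121))**2 = (73 + 20*131)**2 = (73 + 2620)**2 = 2693**2 = 7252249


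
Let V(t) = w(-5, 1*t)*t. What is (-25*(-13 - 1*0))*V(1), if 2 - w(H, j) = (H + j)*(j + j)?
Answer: 3250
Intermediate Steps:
w(H, j) = 2 - 2*j*(H + j) (w(H, j) = 2 - (H + j)*(j + j) = 2 - (H + j)*2*j = 2 - 2*j*(H + j))
V(t) = t*(2 - 2*t² + 10*t) (V(t) = (2 - 2*t² - 2*(-5)*1*t)*t = (2 - 2*t² - 2*(-5)*t)*t = (2 - 2*t² + 10*t)*t = t*(2 - 2*t² + 10*t))
(-25*(-13 - 1*0))*V(1) = (-25*(-13 - 1*0))*(2*1*(1 - 1*1² + 5*1)) = (-25*(-13 + 0))*(2*1*(1 - 1*1 + 5)) = (-25*(-13))*(2*1*(1 - 1 + 5)) = 325*(2*1*5) = 325*10 = 3250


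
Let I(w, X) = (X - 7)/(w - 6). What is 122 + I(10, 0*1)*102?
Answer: -113/2 ≈ -56.500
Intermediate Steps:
I(w, X) = (-7 + X)/(-6 + w)
122 + I(10, 0*1)*102 = 122 + ((-7 + 0*1)/(-6 + 10))*102 = 122 + ((-7 + 0)/4)*102 = 122 + ((¼)*(-7))*102 = 122 - 7/4*102 = 122 - 357/2 = -113/2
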